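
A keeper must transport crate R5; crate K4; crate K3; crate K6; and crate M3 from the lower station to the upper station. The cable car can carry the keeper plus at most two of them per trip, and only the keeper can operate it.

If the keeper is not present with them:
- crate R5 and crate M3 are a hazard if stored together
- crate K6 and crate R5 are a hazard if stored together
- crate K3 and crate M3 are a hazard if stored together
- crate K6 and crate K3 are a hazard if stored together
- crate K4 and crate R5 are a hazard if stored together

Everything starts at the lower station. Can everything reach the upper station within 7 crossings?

Yes

Yes — this plan uses 7 crossings (≤ 7):
1. Keeper goes to the upper station with crate K3 and crate R5.  [the lower station: crate K4, crate K6, crate M3 | the upper station: crate K3, crate R5]
2. Keeper goes back to the lower station alone.  [the lower station: crate K4, crate K6, crate M3 | the upper station: crate K3, crate R5]
3. Keeper goes to the upper station with crate K4.  [the lower station: crate K6, crate M3 | the upper station: crate K3, crate K4, crate R5]
4. Keeper goes back to the lower station with crate R5.  [the lower station: crate K6, crate M3, crate R5 | the upper station: crate K3, crate K4]
5. Keeper goes to the upper station with crate K6 and crate M3.  [the lower station: crate R5 | the upper station: crate K3, crate K4, crate K6, crate M3]
6. Keeper goes back to the lower station with crate K3.  [the lower station: crate K3, crate R5 | the upper station: crate K4, crate K6, crate M3]
7. Keeper goes to the upper station with crate K3 and crate R5.  [the lower station: — | the upper station: crate K3, crate K4, crate K6, crate M3, crate R5]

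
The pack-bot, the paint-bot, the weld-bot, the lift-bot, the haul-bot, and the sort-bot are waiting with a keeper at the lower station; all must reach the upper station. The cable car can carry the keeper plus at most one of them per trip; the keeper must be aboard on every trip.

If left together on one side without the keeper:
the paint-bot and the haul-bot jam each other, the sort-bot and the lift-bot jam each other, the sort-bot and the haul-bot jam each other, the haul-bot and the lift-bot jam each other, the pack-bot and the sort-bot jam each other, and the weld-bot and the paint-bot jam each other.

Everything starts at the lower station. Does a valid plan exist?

No

Whatever the first load, the items left behind include a forbidden pair without the keeper. No opening move is safe, so no plan exists.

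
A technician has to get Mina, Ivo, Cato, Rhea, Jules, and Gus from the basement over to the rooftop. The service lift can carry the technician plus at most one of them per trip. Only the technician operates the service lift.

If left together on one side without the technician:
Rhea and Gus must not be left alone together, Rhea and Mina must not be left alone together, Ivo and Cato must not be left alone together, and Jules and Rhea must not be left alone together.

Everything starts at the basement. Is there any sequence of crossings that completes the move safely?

No

Whatever the first load, the items left behind include a forbidden pair without the technician. No opening move is safe, so no plan exists.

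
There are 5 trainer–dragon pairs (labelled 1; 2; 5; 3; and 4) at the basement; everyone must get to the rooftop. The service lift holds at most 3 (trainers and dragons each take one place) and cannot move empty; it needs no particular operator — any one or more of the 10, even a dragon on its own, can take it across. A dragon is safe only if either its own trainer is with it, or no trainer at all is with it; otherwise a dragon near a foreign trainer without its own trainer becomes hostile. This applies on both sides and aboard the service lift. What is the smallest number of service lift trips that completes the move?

Counting alone: each trip to the rooftop takes at most 3 across and each return brings at least 1 back, so after t trips out (and t−1 returns) at most 3t − (t−1) of the 10 are across; that first reaches 10 at t = 5, so at least 9 crossings are needed.
The safety rule pushes this higher. Following every safe sequence of crossings, the most of the 10 that can be at the rooftop as the service lift arrives there on crossing 9 is 9 — never all 10.
So no plan with fewer than 11 crossings exists, and this one achieves 11:
1. dragon 1 and trainer 1 cross → the rooftop.
2. trainer 1 crosses ← the basement.
3. dragon 2, dragon 3, and dragon 5 cross → the rooftop.
4. dragon 1 crosses ← the basement.
5. trainer 2, trainer 3, and trainer 5 cross → the rooftop.
6. dragon 2 and trainer 2 cross ← the basement.
7. trainer 1, trainer 2, and trainer 4 cross → the rooftop.
8. dragon 5 crosses ← the basement.
9. dragon 1 and dragon 2 cross → the rooftop.
10. dragon 1 crosses ← the basement.
11. dragon 1, dragon 4, and dragon 5 cross → the rooftop.

11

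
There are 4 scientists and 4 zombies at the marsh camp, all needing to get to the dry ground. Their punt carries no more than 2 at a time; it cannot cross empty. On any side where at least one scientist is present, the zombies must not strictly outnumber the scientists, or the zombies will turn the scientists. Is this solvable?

No

Following every safe sequence of crossings from the start, the most of the 8 that can be at the dry ground as the punt arrives there on crossings 1, 3, 5 is 2, 3, 4 respectively; the best ever achieved is 4 of 8.
From crossing 7 on, no configuration arises that was not already reachable earlier: only 11 distinct safe configurations (who is on which side, and where the punt is) can ever be reached, none of them has everyone across, and every continuation just revisits them. They are: 0 scientists + 0 zombies across (punt back at the start); 0 scientists + 1 zombie across (punt there); 0 scientists + 1 zombie across (punt back at the start); 0 scientists + 2 zombies across (punt there); 0 scientists + 2 zombies across (punt back at the start); 0 scientists + 3 zombies across (punt there); 0 scientists + 3 zombies across (punt back at the start); 0 scientists + 4 zombies across (punt there); 1 scientist + 1 zombie across (punt there); 1 scientist + 1 zombie across (punt back at the start); 2 scientists + 2 zombies across (punt there). So no valid plan exists.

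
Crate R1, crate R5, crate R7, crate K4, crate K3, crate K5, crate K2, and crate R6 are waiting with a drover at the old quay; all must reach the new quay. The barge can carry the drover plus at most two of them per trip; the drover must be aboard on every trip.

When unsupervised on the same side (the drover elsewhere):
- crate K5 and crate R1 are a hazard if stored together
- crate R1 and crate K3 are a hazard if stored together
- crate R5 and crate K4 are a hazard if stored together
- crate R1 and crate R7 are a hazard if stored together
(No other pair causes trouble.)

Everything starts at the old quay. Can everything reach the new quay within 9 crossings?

Yes

Yes — this plan uses 9 crossings (≤ 9):
1. Drover goes to the new quay with crate R1 and crate R5.  [the old quay: crate K2, crate K3, crate K4, crate K5, crate R6, crate R7 | the new quay: crate R1, crate R5]
2. Drover goes back to the old quay alone.  [the old quay: crate K2, crate K3, crate K4, crate K5, crate R6, crate R7 | the new quay: crate R1, crate R5]
3. Drover goes to the new quay with crate R7.  [the old quay: crate K2, crate K3, crate K4, crate K5, crate R6 | the new quay: crate R1, crate R5, crate R7]
4. Drover goes back to the old quay with crate R1.  [the old quay: crate K2, crate K3, crate K4, crate K5, crate R1, crate R6 | the new quay: crate R5, crate R7]
5. Drover goes to the new quay with crate K3 and crate K5.  [the old quay: crate K2, crate K4, crate R1, crate R6 | the new quay: crate K3, crate K5, crate R5, crate R7]
6. Drover goes back to the old quay alone.  [the old quay: crate K2, crate K4, crate R1, crate R6 | the new quay: crate K3, crate K5, crate R5, crate R7]
7. Drover goes to the new quay with crate K2 and crate R6.  [the old quay: crate K4, crate R1 | the new quay: crate K2, crate K3, crate K5, crate R5, crate R6, crate R7]
8. Drover goes back to the old quay alone.  [the old quay: crate K4, crate R1 | the new quay: crate K2, crate K3, crate K5, crate R5, crate R6, crate R7]
9. Drover goes to the new quay with crate K4 and crate R1.  [the old quay: — | the new quay: crate K2, crate K3, crate K4, crate K5, crate R1, crate R5, crate R6, crate R7]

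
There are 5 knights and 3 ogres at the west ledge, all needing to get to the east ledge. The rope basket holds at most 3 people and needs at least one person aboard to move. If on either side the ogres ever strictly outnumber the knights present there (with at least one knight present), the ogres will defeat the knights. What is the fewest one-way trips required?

7

Counting alone: each trip to the east ledge takes at most 3 across and each return brings at least 1 back, so after t trips out (and t−1 returns) at most 3t − (t−1) of the 8 are across; that first reaches 8 at t = 4, so at least 7 crossings are needed.
The plan below uses exactly 7 crossings, so it is optimal:
1. 2 ogres → the east ledge.  (the west ledge: 5K 1O; the east ledge: 0K 2O)
2. 1 ogre ← the west ledge.  (the west ledge: 5K 2O; the east ledge: 0K 1O)
3. 2 knights and 1 ogre → the east ledge.  (the west ledge: 3K 1O; the east ledge: 2K 2O)
4. 1 ogre ← the west ledge.  (the west ledge: 3K 2O; the east ledge: 2K 1O)
5. 1 knight and 2 ogres → the east ledge.  (the west ledge: 2K 0O; the east ledge: 3K 3O)
6. 1 ogre ← the west ledge.  (the west ledge: 2K 1O; the east ledge: 3K 2O)
7. 2 knights and 1 ogre → the east ledge.  (the west ledge: 0K 0O; the east ledge: 5K 3O)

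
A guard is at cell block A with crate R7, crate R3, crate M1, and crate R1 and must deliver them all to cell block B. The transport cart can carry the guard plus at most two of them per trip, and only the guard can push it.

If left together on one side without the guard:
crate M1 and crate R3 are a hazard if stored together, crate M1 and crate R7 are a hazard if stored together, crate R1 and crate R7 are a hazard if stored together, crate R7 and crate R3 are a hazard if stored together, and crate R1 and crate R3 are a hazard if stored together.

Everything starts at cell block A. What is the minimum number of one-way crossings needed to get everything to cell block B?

5

Counting alone: the guard can take at most 2 across per trip to cell block B, so moving all 4 needs at least 2 loaded trips out, with a return between consecutive ones — at least 3 crossings.
The safety rule pushes this higher. Following every safe sequence of crossings, the most of the 4 that can be at cell block B as the transport cart arrives there on crossing 3 is 3 — never all 4.
So no plan with fewer than 5 crossings exists, and this one achieves 5:
1. Guard goes to cell block B with crate R3 and crate R7.
2. Guard goes back to cell block A with crate R7.
3. Guard goes to cell block B with crate M1 and crate R1.
4. Guard goes back to cell block A with crate R3.
5. Guard goes to cell block B with crate R3 and crate R7.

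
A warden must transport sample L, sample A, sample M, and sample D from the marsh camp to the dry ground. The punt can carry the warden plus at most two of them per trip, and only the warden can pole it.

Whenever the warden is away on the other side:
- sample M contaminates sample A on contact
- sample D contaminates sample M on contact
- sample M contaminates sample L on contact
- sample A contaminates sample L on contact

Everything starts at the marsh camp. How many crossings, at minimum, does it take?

5

Counting alone: the warden can take at most 2 across per trip to the dry ground, so moving all 4 needs at least 2 loaded trips out, with a return between consecutive ones — at least 3 crossings.
The safety rule pushes this higher. Following every safe sequence of crossings, the most of the 4 that can be at the dry ground as the punt arrives there on crossing 3 is 3 — never all 4.
So no plan with fewer than 5 crossings exists, and this one achieves 5:
1. Warden goes to the dry ground with sample L and sample M.
2. Warden goes back to the marsh camp with sample L.
3. Warden goes to the dry ground with sample D and sample L.
4. Warden goes back to the marsh camp with sample M.
5. Warden goes to the dry ground with sample A and sample M.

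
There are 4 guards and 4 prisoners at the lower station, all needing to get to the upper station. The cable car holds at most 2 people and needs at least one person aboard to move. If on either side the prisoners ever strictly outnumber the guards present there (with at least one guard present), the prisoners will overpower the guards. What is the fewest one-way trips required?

impossible

Following every safe sequence of crossings from the start, the most of the 8 that can be at the upper station as the cable car arrives there on crossings 1, 3, 5 is 2, 3, 4 respectively; the best ever achieved is 4 of 8.
From crossing 7 on, no configuration arises that was not already reachable earlier: only 11 distinct safe configurations (who is on which side, and where the cable car is) can ever be reached, none of them has everyone across, and every continuation just revisits them. They are: 0 guards + 0 prisoners across (cable car back at the start); 0 guards + 1 prisoner across (cable car there); 0 guards + 1 prisoner across (cable car back at the start); 0 guards + 2 prisoners across (cable car there); 0 guards + 2 prisoners across (cable car back at the start); 0 guards + 3 prisoners across (cable car there); 0 guards + 3 prisoners across (cable car back at the start); 0 guards + 4 prisoners across (cable car there); 1 guard + 1 prisoner across (cable car there); 1 guard + 1 prisoner across (cable car back at the start); 2 guards + 2 prisoners across (cable car there). So no valid plan exists.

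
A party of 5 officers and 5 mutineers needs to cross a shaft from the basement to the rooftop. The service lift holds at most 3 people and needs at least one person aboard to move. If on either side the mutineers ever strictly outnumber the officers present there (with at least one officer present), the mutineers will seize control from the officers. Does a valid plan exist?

Yes

1. 2 mutineers → the rooftop.  (the basement: 5O 3M; the rooftop: 0O 2M)
2. 1 mutineer ← the basement.  (the basement: 5O 4M; the rooftop: 0O 1M)
3. 3 mutineers → the rooftop.  (the basement: 5O 1M; the rooftop: 0O 4M)
4. 1 mutineer ← the basement.  (the basement: 5O 2M; the rooftop: 0O 3M)
5. 3 officers → the rooftop.  (the basement: 2O 2M; the rooftop: 3O 3M)
6. 1 officer and 1 mutineer ← the basement.  (the basement: 3O 3M; the rooftop: 2O 2M)
7. 3 officers → the rooftop.  (the basement: 0O 3M; the rooftop: 5O 2M)
8. 1 mutineer ← the basement.  (the basement: 0O 4M; the rooftop: 5O 1M)
9. 2 mutineers → the rooftop.  (the basement: 0O 2M; the rooftop: 5O 3M)
10. 1 mutineer ← the basement.  (the basement: 0O 3M; the rooftop: 5O 2M)
11. 3 mutineers → the rooftop.  (the basement: 0O 0M; the rooftop: 5O 5M)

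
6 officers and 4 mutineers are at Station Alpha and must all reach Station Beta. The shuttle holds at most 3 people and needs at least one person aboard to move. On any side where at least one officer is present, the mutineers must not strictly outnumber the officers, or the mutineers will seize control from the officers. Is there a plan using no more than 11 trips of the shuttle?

Yes

Yes — this plan uses 9 crossings (≤ 11):
1. 2 mutineers → Station Beta.  (Station Alpha: 6O 2M; Station Beta: 0O 2M)
2. 1 mutineer ← Station Alpha.  (Station Alpha: 6O 3M; Station Beta: 0O 1M)
3. 3 mutineers → Station Beta.  (Station Alpha: 6O 0M; Station Beta: 0O 4M)
4. 1 mutineer ← Station Alpha.  (Station Alpha: 6O 1M; Station Beta: 0O 3M)
5. 3 officers → Station Beta.  (Station Alpha: 3O 1M; Station Beta: 3O 3M)
6. 1 mutineer ← Station Alpha.  (Station Alpha: 3O 2M; Station Beta: 3O 2M)
7. 1 officer and 2 mutineers → Station Beta.  (Station Alpha: 2O 0M; Station Beta: 4O 4M)
8. 1 mutineer ← Station Alpha.  (Station Alpha: 2O 1M; Station Beta: 4O 3M)
9. 2 officers and 1 mutineer → Station Beta.  (Station Alpha: 0O 0M; Station Beta: 6O 4M)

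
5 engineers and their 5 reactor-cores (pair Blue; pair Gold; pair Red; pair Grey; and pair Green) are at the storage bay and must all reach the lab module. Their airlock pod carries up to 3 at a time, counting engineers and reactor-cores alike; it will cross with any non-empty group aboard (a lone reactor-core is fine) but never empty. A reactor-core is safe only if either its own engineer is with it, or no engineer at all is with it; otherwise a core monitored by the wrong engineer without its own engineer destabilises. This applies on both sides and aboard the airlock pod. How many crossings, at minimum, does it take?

Counting alone: each trip to the lab module takes at most 3 across and each return brings at least 1 back, so after t trips out (and t−1 returns) at most 3t − (t−1) of the 10 are across; that first reaches 10 at t = 5, so at least 9 crossings are needed.
The safety rule pushes this higher. Following every safe sequence of crossings, the most of the 10 that can be at the lab module as the airlock pod arrives there on crossing 9 is 9 — never all 10.
So no plan with fewer than 11 crossings exists, and this one achieves 11:
1. engineer Blue and reactor-core Blue cross → the lab module.
2. engineer Blue crosses ← the storage bay.
3. reactor-core Gold, reactor-core Grey, and reactor-core Red cross → the lab module.
4. reactor-core Blue crosses ← the storage bay.
5. engineer Gold, engineer Grey, and engineer Red cross → the lab module.
6. engineer Gold and reactor-core Gold cross ← the storage bay.
7. engineer Blue, engineer Gold, and engineer Green cross → the lab module.
8. reactor-core Red crosses ← the storage bay.
9. reactor-core Blue and reactor-core Gold cross → the lab module.
10. reactor-core Blue crosses ← the storage bay.
11. reactor-core Blue, reactor-core Green, and reactor-core Red cross → the lab module.

11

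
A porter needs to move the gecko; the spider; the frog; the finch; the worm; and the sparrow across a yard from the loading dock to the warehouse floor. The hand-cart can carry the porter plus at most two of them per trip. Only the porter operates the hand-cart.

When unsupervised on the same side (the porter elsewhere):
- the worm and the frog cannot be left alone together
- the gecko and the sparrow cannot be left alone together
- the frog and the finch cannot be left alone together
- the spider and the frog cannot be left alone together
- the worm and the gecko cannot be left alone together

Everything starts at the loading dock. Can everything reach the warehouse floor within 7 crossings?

Yes

Yes — this plan uses 7 crossings (≤ 7):
1. Porter goes to the warehouse floor with the frog and the gecko.
2. Porter goes back to the loading dock alone.
3. Porter goes to the warehouse floor with the finch and the spider.
4. Porter goes back to the loading dock with the frog.
5. Porter goes to the warehouse floor with the sparrow and the worm.
6. Porter goes back to the loading dock with the gecko.
7. Porter goes to the warehouse floor with the frog and the gecko.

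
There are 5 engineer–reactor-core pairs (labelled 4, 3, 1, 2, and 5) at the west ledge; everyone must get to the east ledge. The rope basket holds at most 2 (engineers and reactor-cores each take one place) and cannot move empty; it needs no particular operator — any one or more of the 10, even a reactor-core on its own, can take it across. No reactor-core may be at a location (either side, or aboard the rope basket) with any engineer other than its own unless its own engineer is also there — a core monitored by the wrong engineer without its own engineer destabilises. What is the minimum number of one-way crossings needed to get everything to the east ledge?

impossible

Following every safe sequence of crossings from the start, the most of the 10 that can be at the east ledge as the rope basket arrives there on crossings 1, 3, 5, 7 is 2, 3, 4, 5 respectively; the best ever achieved is 5 of 10.
From crossing 9 on, no configuration arises that was not already reachable earlier: only 82 distinct safe configurations (who is on which side, and where the rope basket is) can ever be reached, none of them has everyone across, and every continuation just revisits them. So no valid plan exists.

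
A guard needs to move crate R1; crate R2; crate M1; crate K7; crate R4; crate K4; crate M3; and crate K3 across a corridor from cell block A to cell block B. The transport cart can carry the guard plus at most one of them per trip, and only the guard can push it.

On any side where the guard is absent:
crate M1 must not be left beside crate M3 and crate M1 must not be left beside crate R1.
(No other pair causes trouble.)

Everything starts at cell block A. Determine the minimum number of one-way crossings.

17

Counting alone: the guard can take at most 1 across per trip to cell block B, so moving all 8 needs at least 8 loaded trips out, with a return between consecutive ones — at least 15 crossings.
The safety rule pushes this higher. Following every safe sequence of crossings, the most of the 8 that can be at cell block B as the transport cart arrives there on crossing 15 is 7 — never all 8.
So no plan with fewer than 17 crossings exists, and this one achieves 17:
1. Guard goes to cell block B with crate M1.
2. Guard goes back to cell block A alone.
3. Guard goes to cell block B with crate R1.
4. Guard goes back to cell block A with crate M1.
5. Guard goes to cell block B with crate M3.
6. Guard goes back to cell block A alone.
7. Guard goes to cell block B with crate R2.
8. Guard goes back to cell block A alone.
9. Guard goes to cell block B with crate K7.
10. Guard goes back to cell block A alone.
11. Guard goes to cell block B with crate R4.
12. Guard goes back to cell block A alone.
13. Guard goes to cell block B with crate K4.
14. Guard goes back to cell block A alone.
15. Guard goes to cell block B with crate K3.
16. Guard goes back to cell block A alone.
17. Guard goes to cell block B with crate M1.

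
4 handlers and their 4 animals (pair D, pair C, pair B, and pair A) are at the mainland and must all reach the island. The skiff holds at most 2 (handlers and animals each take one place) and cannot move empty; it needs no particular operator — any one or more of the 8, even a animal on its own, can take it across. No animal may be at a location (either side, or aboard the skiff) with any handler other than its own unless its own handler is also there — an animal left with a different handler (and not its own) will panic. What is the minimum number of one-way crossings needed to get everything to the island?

impossible

Following every safe sequence of crossings from the start, the most of the 8 that can be at the island as the skiff arrives there on crossings 1, 3, 5 is 2, 3, 4 respectively; the best ever achieved is 4 of 8.
From crossing 7 on, no configuration arises that was not already reachable earlier: only 44 distinct safe configurations (who is on which side, and where the skiff is) can ever be reached, none of them has everyone across, and every continuation just revisits them. So no valid plan exists.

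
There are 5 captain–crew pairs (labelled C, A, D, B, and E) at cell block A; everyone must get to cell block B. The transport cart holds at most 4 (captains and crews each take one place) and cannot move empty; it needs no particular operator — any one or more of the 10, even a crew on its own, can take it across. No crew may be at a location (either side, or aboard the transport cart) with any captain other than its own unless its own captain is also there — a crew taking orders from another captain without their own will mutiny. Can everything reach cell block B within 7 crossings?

Yes

Yes — this plan uses 7 crossings (≤ 7):
1. captain C and crew C cross → cell block B.
2. captain C crosses ← cell block A.
3. crew A, crew B, crew D, and crew E cross → cell block B.
4. crew C crosses ← cell block A.
5. captain A, captain B, captain D, and captain E cross → cell block B.
6. captain A and crew A cross ← cell block A.
7. captain A, captain C, crew A, and crew C cross → cell block B.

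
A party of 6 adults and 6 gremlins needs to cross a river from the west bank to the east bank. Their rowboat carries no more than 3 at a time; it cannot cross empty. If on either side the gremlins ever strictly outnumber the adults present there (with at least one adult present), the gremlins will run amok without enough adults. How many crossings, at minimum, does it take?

Following every safe sequence of crossings from the start, the most of the 12 that can be at the east bank as the rowboat arrives there on crossings 1, 3, 5 is 3, 5, 6 respectively; the best ever achieved is 6 of 12.
From crossing 7 on, no configuration arises that was not already reachable earlier: only 17 distinct safe configurations (who is on which side, and where the rowboat is) can ever be reached, none of them has everyone across, and every continuation just revisits them. They are: 0 adults + 0 gremlins across (rowboat back at the start); 0 adults + 1 gremlin across (rowboat there); 0 adults + 1 gremlin across (rowboat back at the start); 0 adults + 2 gremlins across (rowboat there); 0 adults + 2 gremlins across (rowboat back at the start); 0 adults + 3 gremlins across (rowboat there); 0 adults + 3 gremlins across (rowboat back at the start); 0 adults + 4 gremlins across (rowboat there); 0 adults + 4 gremlins across (rowboat back at the start); 0 adults + 5 gremlins across (rowboat there); 0 adults + 5 gremlins across (rowboat back at the start); 0 adults + 6 gremlins across (rowboat there); 1 adult + 1 gremlin across (rowboat there); 1 adult + 1 gremlin across (rowboat back at the start); 2 adults + 2 gremlins across (rowboat there); 2 adults + 2 gremlins across (rowboat back at the start); 3 adults + 3 gremlins across (rowboat there). So no valid plan exists.

impossible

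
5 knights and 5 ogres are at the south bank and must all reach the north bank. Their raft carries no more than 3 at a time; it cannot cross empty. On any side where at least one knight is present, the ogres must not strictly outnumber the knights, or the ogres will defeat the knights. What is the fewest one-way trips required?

Counting alone: each trip to the north bank takes at most 3 across and each return brings at least 1 back, so after t trips out (and t−1 returns) at most 3t − (t−1) of the 10 are across; that first reaches 10 at t = 5, so at least 9 crossings are needed.
The safety rule pushes this higher. Following every safe sequence of crossings, the most of the 10 that can be at the north bank as the raft arrives there on crossing 9 is 9 — never all 10.
So no plan with fewer than 11 crossings exists, and this one achieves 11:
1. 2 ogres → the north bank.  (the south bank: 5K 3O; the north bank: 0K 2O)
2. 1 ogre ← the south bank.  (the south bank: 5K 4O; the north bank: 0K 1O)
3. 3 ogres → the north bank.  (the south bank: 5K 1O; the north bank: 0K 4O)
4. 1 ogre ← the south bank.  (the south bank: 5K 2O; the north bank: 0K 3O)
5. 3 knights → the north bank.  (the south bank: 2K 2O; the north bank: 3K 3O)
6. 1 knight and 1 ogre ← the south bank.  (the south bank: 3K 3O; the north bank: 2K 2O)
7. 3 knights → the north bank.  (the south bank: 0K 3O; the north bank: 5K 2O)
8. 1 ogre ← the south bank.  (the south bank: 0K 4O; the north bank: 5K 1O)
9. 2 ogres → the north bank.  (the south bank: 0K 2O; the north bank: 5K 3O)
10. 1 ogre ← the south bank.  (the south bank: 0K 3O; the north bank: 5K 2O)
11. 3 ogres → the north bank.  (the south bank: 0K 0O; the north bank: 5K 5O)

11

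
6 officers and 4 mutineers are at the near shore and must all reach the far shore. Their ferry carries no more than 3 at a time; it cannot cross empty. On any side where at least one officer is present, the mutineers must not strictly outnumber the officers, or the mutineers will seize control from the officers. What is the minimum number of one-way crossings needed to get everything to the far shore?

Counting alone: each trip to the far shore takes at most 3 across and each return brings at least 1 back, so after t trips out (and t−1 returns) at most 3t − (t−1) of the 10 are across; that first reaches 10 at t = 5, so at least 9 crossings are needed.
The plan below uses exactly 9 crossings, so it is optimal:
1. 2 mutineers → the far shore.  (the near shore: 6O 2M; the far shore: 0O 2M)
2. 1 mutineer ← the near shore.  (the near shore: 6O 3M; the far shore: 0O 1M)
3. 3 mutineers → the far shore.  (the near shore: 6O 0M; the far shore: 0O 4M)
4. 1 mutineer ← the near shore.  (the near shore: 6O 1M; the far shore: 0O 3M)
5. 3 officers → the far shore.  (the near shore: 3O 1M; the far shore: 3O 3M)
6. 1 mutineer ← the near shore.  (the near shore: 3O 2M; the far shore: 3O 2M)
7. 1 officer and 2 mutineers → the far shore.  (the near shore: 2O 0M; the far shore: 4O 4M)
8. 1 mutineer ← the near shore.  (the near shore: 2O 1M; the far shore: 4O 3M)
9. 2 officers and 1 mutineer → the far shore.  (the near shore: 0O 0M; the far shore: 6O 4M)

9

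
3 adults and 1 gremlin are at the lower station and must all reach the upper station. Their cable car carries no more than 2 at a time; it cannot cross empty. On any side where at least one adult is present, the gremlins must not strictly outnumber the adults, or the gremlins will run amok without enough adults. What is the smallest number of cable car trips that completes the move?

Counting alone: each trip to the upper station takes at most 2 across and each return brings at least 1 back, so after t trips out (and t−1 returns) at most 2t − (t−1) of the 4 are across; that first reaches 4 at t = 3, so at least 5 crossings are needed.
The plan below uses exactly 5 crossings, so it is optimal:
1. 1 adult and 1 gremlin → the upper station.  (the lower station: 2A 0G; the upper station: 1A 1G)
2. 1 gremlin ← the lower station.  (the lower station: 2A 1G; the upper station: 1A 0G)
3. 1 adult and 1 gremlin → the upper station.  (the lower station: 1A 0G; the upper station: 2A 1G)
4. 1 gremlin ← the lower station.  (the lower station: 1A 1G; the upper station: 2A 0G)
5. 1 adult and 1 gremlin → the upper station.  (the lower station: 0A 0G; the upper station: 3A 1G)

5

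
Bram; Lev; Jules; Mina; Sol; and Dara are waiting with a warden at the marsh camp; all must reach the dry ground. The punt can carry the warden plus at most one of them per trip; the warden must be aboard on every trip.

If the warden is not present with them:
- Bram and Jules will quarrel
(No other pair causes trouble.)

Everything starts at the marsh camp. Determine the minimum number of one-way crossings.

Counting alone: the warden can take at most 1 across per trip to the dry ground, so moving all 6 needs at least 6 loaded trips out, with a return between consecutive ones — at least 11 crossings.
The plan below uses exactly 11 crossings, so it is optimal:
1. Warden goes to the dry ground with Bram.  [the marsh camp: Dara, Jules, Lev, Mina, Sol | the dry ground: Bram]
2. Warden goes back to the marsh camp alone.  [the marsh camp: Dara, Jules, Lev, Mina, Sol | the dry ground: Bram]
3. Warden goes to the dry ground with Lev.  [the marsh camp: Dara, Jules, Mina, Sol | the dry ground: Bram, Lev]
4. Warden goes back to the marsh camp alone.  [the marsh camp: Dara, Jules, Mina, Sol | the dry ground: Bram, Lev]
5. Warden goes to the dry ground with Mina.  [the marsh camp: Dara, Jules, Sol | the dry ground: Bram, Lev, Mina]
6. Warden goes back to the marsh camp alone.  [the marsh camp: Dara, Jules, Sol | the dry ground: Bram, Lev, Mina]
7. Warden goes to the dry ground with Sol.  [the marsh camp: Dara, Jules | the dry ground: Bram, Lev, Mina, Sol]
8. Warden goes back to the marsh camp alone.  [the marsh camp: Dara, Jules | the dry ground: Bram, Lev, Mina, Sol]
9. Warden goes to the dry ground with Dara.  [the marsh camp: Jules | the dry ground: Bram, Dara, Lev, Mina, Sol]
10. Warden goes back to the marsh camp alone.  [the marsh camp: Jules | the dry ground: Bram, Dara, Lev, Mina, Sol]
11. Warden goes to the dry ground with Jules.  [the marsh camp: — | the dry ground: Bram, Dara, Jules, Lev, Mina, Sol]

11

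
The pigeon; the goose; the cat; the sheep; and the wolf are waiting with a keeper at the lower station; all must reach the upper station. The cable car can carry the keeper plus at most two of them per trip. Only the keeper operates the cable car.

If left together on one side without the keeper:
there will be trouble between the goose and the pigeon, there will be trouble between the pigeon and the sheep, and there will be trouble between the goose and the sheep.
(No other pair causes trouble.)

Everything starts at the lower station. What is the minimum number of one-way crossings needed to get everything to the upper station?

7

Counting alone: the keeper can take at most 2 across per trip to the upper station, so moving all 5 needs at least 3 loaded trips out, with a return between consecutive ones — at least 5 crossings.
The safety rule pushes this higher. Following every safe sequence of crossings, the most of the 5 that can be at the upper station as the cable car arrives there on crossing 5 is 4 — never all 5.
So no plan with fewer than 7 crossings exists, and this one achieves 7:
1. Keeper goes to the upper station with the goose and the pigeon.  [the lower station: the cat, the sheep, the wolf | the upper station: the goose, the pigeon]
2. Keeper goes back to the lower station with the pigeon.  [the lower station: the cat, the pigeon, the sheep, the wolf | the upper station: the goose]
3. Keeper goes to the upper station with the cat and the pigeon.  [the lower station: the sheep, the wolf | the upper station: the cat, the goose, the pigeon]
4. Keeper goes back to the lower station with the pigeon.  [the lower station: the pigeon, the sheep, the wolf | the upper station: the cat, the goose]
5. Keeper goes to the upper station with the pigeon and the wolf.  [the lower station: the sheep | the upper station: the cat, the goose, the pigeon, the wolf]
6. Keeper goes back to the lower station with the pigeon.  [the lower station: the pigeon, the sheep | the upper station: the cat, the goose, the wolf]
7. Keeper goes to the upper station with the pigeon and the sheep.  [the lower station: — | the upper station: the cat, the goose, the pigeon, the sheep, the wolf]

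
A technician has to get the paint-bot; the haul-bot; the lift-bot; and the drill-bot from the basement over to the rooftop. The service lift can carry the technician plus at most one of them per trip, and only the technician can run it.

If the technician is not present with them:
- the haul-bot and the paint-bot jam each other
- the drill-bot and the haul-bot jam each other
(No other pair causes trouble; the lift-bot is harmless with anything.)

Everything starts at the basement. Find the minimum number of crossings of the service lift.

Counting alone: the technician can take at most 1 across per trip to the rooftop, so moving all 4 needs at least 4 loaded trips out, with a return between consecutive ones — at least 7 crossings.
The safety rule pushes this higher. Following every safe sequence of crossings, the most of the 4 that can be at the rooftop as the service lift arrives there on crossing 7 is 3 — never all 4.
So no plan with fewer than 9 crossings exists, and this one achieves 9:
1. Technician goes to the rooftop with the haul-bot.  [the basement: the drill-bot, the lift-bot, the paint-bot | the rooftop: the haul-bot]
2. Technician goes back to the basement alone.  [the basement: the drill-bot, the lift-bot, the paint-bot | the rooftop: the haul-bot]
3. Technician goes to the rooftop with the paint-bot.  [the basement: the drill-bot, the lift-bot | the rooftop: the haul-bot, the paint-bot]
4. Technician goes back to the basement with the haul-bot.  [the basement: the drill-bot, the haul-bot, the lift-bot | the rooftop: the paint-bot]
5. Technician goes to the rooftop with the drill-bot.  [the basement: the haul-bot, the lift-bot | the rooftop: the drill-bot, the paint-bot]
6. Technician goes back to the basement alone.  [the basement: the haul-bot, the lift-bot | the rooftop: the drill-bot, the paint-bot]
7. Technician goes to the rooftop with the lift-bot.  [the basement: the haul-bot | the rooftop: the drill-bot, the lift-bot, the paint-bot]
8. Technician goes back to the basement alone.  [the basement: the haul-bot | the rooftop: the drill-bot, the lift-bot, the paint-bot]
9. Technician goes to the rooftop with the haul-bot.  [the basement: — | the rooftop: the drill-bot, the haul-bot, the lift-bot, the paint-bot]

9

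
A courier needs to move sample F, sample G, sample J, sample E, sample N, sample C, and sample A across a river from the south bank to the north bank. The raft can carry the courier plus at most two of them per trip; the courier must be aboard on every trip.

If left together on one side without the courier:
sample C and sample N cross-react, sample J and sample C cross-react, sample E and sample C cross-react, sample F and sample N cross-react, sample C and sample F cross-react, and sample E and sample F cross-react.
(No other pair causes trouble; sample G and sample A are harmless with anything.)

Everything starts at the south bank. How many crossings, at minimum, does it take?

Counting alone: the courier can take at most 2 across per trip to the north bank, so moving all 7 needs at least 4 loaded trips out, with a return between consecutive ones — at least 7 crossings.
The safety rule pushes this higher. Following every safe sequence of crossings, the most of the 7 that can be at the north bank as the raft arrives there on crossings 7, 9 is 5, 6 respectively — never all 7.
So no plan with fewer than 11 crossings exists, and this one achieves 11:
1. Courier goes to the north bank with sample C and sample F.
2. Courier goes back to the south bank with sample F.
3. Courier goes to the north bank with sample F and sample G.
4. Courier goes back to the south bank with sample F.
5. Courier goes to the north bank with sample F and sample J.
6. Courier goes back to the south bank with sample C.
7. Courier goes to the north bank with sample E and sample N.
8. Courier goes back to the south bank with sample F.
9. Courier goes to the north bank with sample A and sample F.
10. Courier goes back to the south bank with sample F.
11. Courier goes to the north bank with sample C and sample F.

11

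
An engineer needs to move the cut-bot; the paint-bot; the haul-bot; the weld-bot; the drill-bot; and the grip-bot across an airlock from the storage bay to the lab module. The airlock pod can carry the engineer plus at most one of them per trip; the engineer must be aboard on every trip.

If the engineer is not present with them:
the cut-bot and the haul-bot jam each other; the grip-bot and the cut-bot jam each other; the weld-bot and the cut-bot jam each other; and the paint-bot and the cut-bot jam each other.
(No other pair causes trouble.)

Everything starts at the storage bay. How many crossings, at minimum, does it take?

Following every safe sequence of crossings from the start, the most of the 6 that can be at the lab module as the airlock pod arrives there on crossings 1, 3, 5 is 1, 2, 3 respectively; the best ever achieved is 3 of 6.
From crossing 7 on, no configuration arises that was not already reachable earlier: only 22 distinct safe configurations (who is on which side, and where the airlock pod is) can ever be reached, none of them has everyone across, and every continuation just revisits them. So no valid plan exists.

impossible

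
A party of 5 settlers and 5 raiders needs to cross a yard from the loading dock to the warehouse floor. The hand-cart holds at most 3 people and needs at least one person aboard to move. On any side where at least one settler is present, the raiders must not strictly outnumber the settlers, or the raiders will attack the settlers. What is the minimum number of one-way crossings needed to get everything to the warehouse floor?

Counting alone: each trip to the warehouse floor takes at most 3 across and each return brings at least 1 back, so after t trips out (and t−1 returns) at most 3t − (t−1) of the 10 are across; that first reaches 10 at t = 5, so at least 9 crossings are needed.
The safety rule pushes this higher. Following every safe sequence of crossings, the most of the 10 that can be at the warehouse floor as the hand-cart arrives there on crossing 9 is 9 — never all 10.
So no plan with fewer than 11 crossings exists, and this one achieves 11:
1. 2 raiders → the warehouse floor.  (the loading dock: 5S 3R; the warehouse floor: 0S 2R)
2. 1 raider ← the loading dock.  (the loading dock: 5S 4R; the warehouse floor: 0S 1R)
3. 3 raiders → the warehouse floor.  (the loading dock: 5S 1R; the warehouse floor: 0S 4R)
4. 1 raider ← the loading dock.  (the loading dock: 5S 2R; the warehouse floor: 0S 3R)
5. 3 settlers → the warehouse floor.  (the loading dock: 2S 2R; the warehouse floor: 3S 3R)
6. 1 settler and 1 raider ← the loading dock.  (the loading dock: 3S 3R; the warehouse floor: 2S 2R)
7. 3 settlers → the warehouse floor.  (the loading dock: 0S 3R; the warehouse floor: 5S 2R)
8. 1 raider ← the loading dock.  (the loading dock: 0S 4R; the warehouse floor: 5S 1R)
9. 2 raiders → the warehouse floor.  (the loading dock: 0S 2R; the warehouse floor: 5S 3R)
10. 1 raider ← the loading dock.  (the loading dock: 0S 3R; the warehouse floor: 5S 2R)
11. 3 raiders → the warehouse floor.  (the loading dock: 0S 0R; the warehouse floor: 5S 5R)

11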